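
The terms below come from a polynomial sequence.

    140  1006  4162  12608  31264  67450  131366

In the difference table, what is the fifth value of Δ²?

Δ: 866, 3156, 8446, 18656, 36186, 63916
Δ²: 2290, 5290, 10210, 17530, 27730
Δ³: 3000, 4920, 7320, 10200
Δ⁴: 1920, 2400, 2880
Δ⁵: 480, 480

27730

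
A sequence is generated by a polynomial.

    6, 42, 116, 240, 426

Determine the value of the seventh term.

Δ: 36 , 74 , 124 , 186
Δ²: 38 , 50 , 62
Δ³: 12 , 12
Third differences constant at 12.
62 + 12 = 74;  186 + 74 = 260;  426 + 260 = 686
74 + 12 = 86;  260 + 86 = 346;  686 + 346 = 1032

1032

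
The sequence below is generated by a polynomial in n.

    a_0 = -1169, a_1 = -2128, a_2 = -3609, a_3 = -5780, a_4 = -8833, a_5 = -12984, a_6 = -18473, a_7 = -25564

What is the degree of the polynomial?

4

First differences: -959, -1481, -2171, -3053, -4151, -5489, -7091
Second differences: -522, -690, -882, -1098, -1338, -1602
Third differences: -168, -192, -216, -240, -264
Fourth differences: -24, -24, -24, -24
The fourth differences are constant, so the polynomial has degree 4.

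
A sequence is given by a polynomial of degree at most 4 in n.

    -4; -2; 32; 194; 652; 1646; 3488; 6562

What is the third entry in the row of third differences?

D1: 2, 34, 162, 458, 994, 1842, 3074
D2: 32, 128, 296, 536, 848, 1232
D3: 96, 168, 240, 312, 384
D4: 72, 72, 72, 72

240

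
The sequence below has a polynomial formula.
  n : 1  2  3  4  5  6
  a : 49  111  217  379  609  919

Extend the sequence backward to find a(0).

19

First differences: 62  106  162  230  310
Second differences: 44  56  68  80
Third differences: 12  12  12
The third differences are constant at 12.
Work back: 44 − 12 = 32;  62 − 32 = 30;  49 − 30 = 19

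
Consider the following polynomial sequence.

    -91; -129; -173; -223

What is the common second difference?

-6

Δ: -38, -44, -50
Δ²: -6, -6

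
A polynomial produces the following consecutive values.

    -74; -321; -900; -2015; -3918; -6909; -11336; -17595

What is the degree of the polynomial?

Δ: -247, -579, -1115, -1903, -2991, -4427, -6259
Δ²: -332, -536, -788, -1088, -1436, -1832
Δ³: -204, -252, -300, -348, -396
Δ⁴: -48, -48, -48, -48
The fourth differences are constant, so the polynomial has degree 4.

4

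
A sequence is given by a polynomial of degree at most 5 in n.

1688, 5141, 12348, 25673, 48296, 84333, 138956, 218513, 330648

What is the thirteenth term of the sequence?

Δ: 3453  7207  13325  22623  36037  54623  79557  112135
Δ²: 3754  6118  9298  13414  18586  24934  32578
Δ³: 2364  3180  4116  5172  6348  7644
Δ⁴: 816  936  1056  1176  1296
Δ⁵: 120  120  120  120
The fifth differences are constant (120).
1296 + 120 = 1416;  7644 + 1416 = 9060;  32578 + 9060 = 41638;  112135 + 41638 = 153773;  330648 + 153773 = 484421
1416 + 120 = 1536;  9060 + 1536 = 10596;  41638 + 10596 = 52234;  153773 + 52234 = 206007;  484421 + 206007 = 690428
1536 + 120 = 1656;  10596 + 1656 = 12252;  52234 + 12252 = 64486;  206007 + 64486 = 270493;  690428 + 270493 = 960921
1656 + 120 = 1776;  12252 + 1776 = 14028;  64486 + 14028 = 78514;  270493 + 78514 = 349007;  960921 + 349007 = 1309928

1309928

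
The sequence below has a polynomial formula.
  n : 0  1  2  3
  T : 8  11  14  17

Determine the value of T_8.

32

First differences: 3, 3, 3
First differences constant at 3.
17 + 3 = 20
20 + 3 = 23
23 + 3 = 26
26 + 3 = 29
29 + 3 = 32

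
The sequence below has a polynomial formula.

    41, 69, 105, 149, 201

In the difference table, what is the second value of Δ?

First differences: 28, 36, 44, 52
Second differences: 8, 8, 8

36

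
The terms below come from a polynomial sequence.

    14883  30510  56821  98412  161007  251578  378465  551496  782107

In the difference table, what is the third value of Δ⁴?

Δ: 15627, 26311, 41591, 62595, 90571, 126887, 173031, 230611
Δ²: 10684, 15280, 21004, 27976, 36316, 46144, 57580
Δ³: 4596, 5724, 6972, 8340, 9828, 11436
Δ⁴: 1128, 1248, 1368, 1488, 1608
Δ⁵: 120, 120, 120, 120

1368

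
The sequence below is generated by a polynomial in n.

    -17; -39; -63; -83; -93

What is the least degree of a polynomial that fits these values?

Δ: -22, -24, -20, -10
Δ²: -2, 4, 10
Δ³: 6, 6
The third differences are constant, so the polynomial has degree 3.

3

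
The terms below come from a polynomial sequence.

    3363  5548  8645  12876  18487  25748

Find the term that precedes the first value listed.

Δ: 2185  3097  4231  5611  7261
Δ²: 912  1134  1380  1650
Δ³: 222  246  270
Δ⁴: 24  24
The fourth differences are constant at 24.
Work back: 222 − 24 = 198;  912 − 198 = 714;  2185 − 714 = 1471;  3363 − 1471 = 1892

1892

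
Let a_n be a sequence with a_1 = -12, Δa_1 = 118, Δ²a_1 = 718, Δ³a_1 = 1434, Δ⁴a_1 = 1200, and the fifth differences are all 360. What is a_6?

28458

Build the table forward from the leading diagonal:
Δ⁵: 360  360  360  360  360  360
Δ⁴: 1200  1560  1920  2280  2640  3000
Δ³: 1434  2634  4194  6114  8394  11034
Δ²: 718  2152  4786  8980  15094  23488
Δ: 118  836  2988  7774  16754  31848
a: -12  106  942  3930  11704  28458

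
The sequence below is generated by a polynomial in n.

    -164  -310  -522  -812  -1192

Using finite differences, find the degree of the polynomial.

3

-146, -212, -290, -380
-66, -78, -90
-12, -12
The third differences are constant, so the polynomial has degree 3.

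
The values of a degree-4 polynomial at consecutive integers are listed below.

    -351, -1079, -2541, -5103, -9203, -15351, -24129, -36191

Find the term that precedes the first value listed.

-63

Δ: -728  -1462  -2562  -4100  -6148  -8778  -12062
Δ²: -734  -1100  -1538  -2048  -2630  -3284
Δ³: -366  -438  -510  -582  -654
Δ⁴: -72  -72  -72  -72
The fourth differences are constant at -72.
Work back: -366 + 72 = -294;  -734 + 294 = -440;  -728 + 440 = -288;  -351 + 288 = -63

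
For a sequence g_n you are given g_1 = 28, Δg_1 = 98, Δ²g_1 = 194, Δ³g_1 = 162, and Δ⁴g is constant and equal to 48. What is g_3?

418

Build the table forward from the leading diagonal:
Fourth differences: 48  48  48
Third differences: 162  210  258
Second differences: 194  356  566
First differences: 98  292  648
g: 28  126  418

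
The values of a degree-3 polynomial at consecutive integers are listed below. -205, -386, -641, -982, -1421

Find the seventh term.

-181, -255, -341, -439
-74, -86, -98
-12, -12
Constant third difference = -12, so extend:
-98 − 12 = -110;  -439 − 110 = -549;  -1421 − 549 = -1970
-110 − 12 = -122;  -549 − 122 = -671;  -1970 − 671 = -2641

-2641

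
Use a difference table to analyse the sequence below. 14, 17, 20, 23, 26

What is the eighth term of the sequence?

D1: 3, 3, 3, 3
Constant first difference = 3, so extend:
26 + 3 = 29
29 + 3 = 32
32 + 3 = 35

35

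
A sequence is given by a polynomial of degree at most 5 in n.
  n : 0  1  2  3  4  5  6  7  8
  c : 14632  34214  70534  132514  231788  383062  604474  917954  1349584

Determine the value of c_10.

2694542

D1: 19582, 36320, 61980, 99274, 151274, 221412, 313480, 431630
D2: 16738, 25660, 37294, 52000, 70138, 92068, 118150
D3: 8922, 11634, 14706, 18138, 21930, 26082
D4: 2712, 3072, 3432, 3792, 4152
D5: 360, 360, 360, 360
The fifth differences are constant (360).
4152 + 360 = 4512;  26082 + 4512 = 30594;  118150 + 30594 = 148744;  431630 + 148744 = 580374;  1349584 + 580374 = 1929958
4512 + 360 = 4872;  30594 + 4872 = 35466;  148744 + 35466 = 184210;  580374 + 184210 = 764584;  1929958 + 764584 = 2694542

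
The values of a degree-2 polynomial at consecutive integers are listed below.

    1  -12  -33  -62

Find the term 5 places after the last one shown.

-13 , -21 , -29
-8 , -8
The second differences are constant (-8).
-29 − 8 = -37;  -62 − 37 = -99
-37 − 8 = -45;  -99 − 45 = -144
-45 − 8 = -53;  -144 − 53 = -197
-53 − 8 = -61;  -197 − 61 = -258
-61 − 8 = -69;  -258 − 69 = -327

-327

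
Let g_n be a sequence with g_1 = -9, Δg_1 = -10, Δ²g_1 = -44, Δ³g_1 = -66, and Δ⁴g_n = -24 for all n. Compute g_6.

Build the table forward from the leading diagonal:
Fourth differences: -24, -24, -24, -24, -24, -24
Third differences: -66, -90, -114, -138, -162, -186
Second differences: -44, -110, -200, -314, -452, -614
First differences: -10, -54, -164, -364, -678, -1130
g: -9, -19, -73, -237, -601, -1279

-1279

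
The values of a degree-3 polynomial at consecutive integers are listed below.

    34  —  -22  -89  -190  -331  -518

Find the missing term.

17

Using the last 5 terms:
First differences: -67, -101, -141, -187
Second differences: -34, -40, -46
Third differences: -6, -6
Constant third difference = -6.
Extend backward: -34 + 6 = -28;  -67 + 28 = -39;  -22 + 39 = 17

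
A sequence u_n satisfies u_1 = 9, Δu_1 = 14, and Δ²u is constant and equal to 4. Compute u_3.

Build the table forward from the leading diagonal:
Second differences: 4  4  4
First differences: 14  18  22
u: 9  23  41

41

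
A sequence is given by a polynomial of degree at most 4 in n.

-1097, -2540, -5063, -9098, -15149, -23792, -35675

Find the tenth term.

First differences: -1443, -2523, -4035, -6051, -8643, -11883
Second differences: -1080, -1512, -2016, -2592, -3240
Third differences: -432, -504, -576, -648
Fourth differences: -72, -72, -72
Constant fourth difference = -72, so extend:
-648 − 72 = -720;  -3240 − 720 = -3960;  -11883 − 3960 = -15843;  -35675 − 15843 = -51518
-720 − 72 = -792;  -3960 − 792 = -4752;  -15843 − 4752 = -20595;  -51518 − 20595 = -72113
-792 − 72 = -864;  -4752 − 864 = -5616;  -20595 − 5616 = -26211;  -72113 − 26211 = -98324

-98324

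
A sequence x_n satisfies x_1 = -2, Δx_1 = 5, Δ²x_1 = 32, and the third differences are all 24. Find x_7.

988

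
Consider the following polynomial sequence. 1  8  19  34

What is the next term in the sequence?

First differences: 7  11  15
Second differences: 4  4
Second differences constant at 4.
15 + 4 = 19;  34 + 19 = 53

53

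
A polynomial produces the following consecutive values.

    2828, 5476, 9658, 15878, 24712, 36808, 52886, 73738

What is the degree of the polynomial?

4

Δ: 2648, 4182, 6220, 8834, 12096, 16078, 20852
Δ²: 1534, 2038, 2614, 3262, 3982, 4774
Δ³: 504, 576, 648, 720, 792
Δ⁴: 72, 72, 72, 72
The fourth differences are constant, so the polynomial has degree 4.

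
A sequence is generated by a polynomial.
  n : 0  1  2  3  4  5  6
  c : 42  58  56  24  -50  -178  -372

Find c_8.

-1006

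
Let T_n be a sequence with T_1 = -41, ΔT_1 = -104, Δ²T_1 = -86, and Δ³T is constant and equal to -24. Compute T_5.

-1069

Build the table forward from the leading diagonal:
Third differences: -24  -24  -24  -24  -24
Second differences: -86  -110  -134  -158  -182
First differences: -104  -190  -300  -434  -592
T: -41  -145  -335  -635  -1069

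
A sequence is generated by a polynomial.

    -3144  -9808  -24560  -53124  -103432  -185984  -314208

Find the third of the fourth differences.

-2928

Δ: -6664, -14752, -28564, -50308, -82552, -128224
Δ²: -8088, -13812, -21744, -32244, -45672
Δ³: -5724, -7932, -10500, -13428
Δ⁴: -2208, -2568, -2928
Δ⁵: -360, -360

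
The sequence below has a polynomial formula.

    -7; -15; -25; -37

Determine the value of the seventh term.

-85

Δ: -8 , -10 , -12
Δ²: -2 , -2
Second differences constant at -2.
-12 − 2 = -14;  -37 − 14 = -51
-14 − 2 = -16;  -51 − 16 = -67
-16 − 2 = -18;  -67 − 18 = -85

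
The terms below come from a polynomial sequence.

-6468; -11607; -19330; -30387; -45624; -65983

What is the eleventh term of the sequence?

-284298

D1: -5139, -7723, -11057, -15237, -20359
D2: -2584, -3334, -4180, -5122
D3: -750, -846, -942
D4: -96, -96
Fourth differences constant at -96.
-942 − 96 = -1038;  -5122 − 1038 = -6160;  -20359 − 6160 = -26519;  -65983 − 26519 = -92502
-1038 − 96 = -1134;  -6160 − 1134 = -7294;  -26519 − 7294 = -33813;  -92502 − 33813 = -126315
-1134 − 96 = -1230;  -7294 − 1230 = -8524;  -33813 − 8524 = -42337;  -126315 − 42337 = -168652
-1230 − 96 = -1326;  -8524 − 1326 = -9850;  -42337 − 9850 = -52187;  -168652 − 52187 = -220839
-1326 − 96 = -1422;  -9850 − 1422 = -11272;  -52187 − 11272 = -63459;  -220839 − 63459 = -284298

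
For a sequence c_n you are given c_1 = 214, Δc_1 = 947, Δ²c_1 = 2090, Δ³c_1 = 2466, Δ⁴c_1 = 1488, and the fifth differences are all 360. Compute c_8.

196683

Build the table forward from the leading diagonal:
D5: 360  360  360  360  360  360  360  360
D4: 1488  1848  2208  2568  2928  3288  3648  4008
D3: 2466  3954  5802  8010  10578  13506  16794  20442
D2: 2090  4556  8510  14312  22322  32900  46406  63200
D1: 947  3037  7593  16103  30415  52737  85637  132043
c: 214  1161  4198  11791  27894  58309  111046  196683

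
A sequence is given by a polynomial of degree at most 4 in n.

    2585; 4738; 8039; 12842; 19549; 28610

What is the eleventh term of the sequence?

128335

2153 , 3301 , 4803 , 6707 , 9061
1148 , 1502 , 1904 , 2354
354 , 402 , 450
48 , 48
The fourth differences are constant (48).
450 + 48 = 498;  2354 + 498 = 2852;  9061 + 2852 = 11913;  28610 + 11913 = 40523
498 + 48 = 546;  2852 + 546 = 3398;  11913 + 3398 = 15311;  40523 + 15311 = 55834
546 + 48 = 594;  3398 + 594 = 3992;  15311 + 3992 = 19303;  55834 + 19303 = 75137
594 + 48 = 642;  3992 + 642 = 4634;  19303 + 4634 = 23937;  75137 + 23937 = 99074
642 + 48 = 690;  4634 + 690 = 5324;  23937 + 5324 = 29261;  99074 + 29261 = 128335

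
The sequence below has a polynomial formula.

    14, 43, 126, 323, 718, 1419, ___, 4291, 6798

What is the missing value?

2558

Using the first 6 terms:
D1: 29  83  197  395  701
D2: 54  114  198  306
D3: 60  84  108
D4: 24  24
Constant fourth difference = 24.
Extend forward: 108 + 24 = 132;  306 + 132 = 438;  701 + 438 = 1139;  1419 + 1139 = 2558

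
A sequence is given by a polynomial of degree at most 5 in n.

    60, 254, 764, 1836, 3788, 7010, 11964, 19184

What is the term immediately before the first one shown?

8

Δ: 194, 510, 1072, 1952, 3222, 4954, 7220
Δ²: 316, 562, 880, 1270, 1732, 2266
Δ³: 246, 318, 390, 462, 534
Δ⁴: 72, 72, 72, 72
The fourth differences are constant at 72.
Work back: 246 − 72 = 174;  316 − 174 = 142;  194 − 142 = 52;  60 − 52 = 8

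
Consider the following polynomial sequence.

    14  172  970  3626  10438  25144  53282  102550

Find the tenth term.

308228

D1: 158 , 798 , 2656 , 6812 , 14706 , 28138 , 49268
D2: 640 , 1858 , 4156 , 7894 , 13432 , 21130
D3: 1218 , 2298 , 3738 , 5538 , 7698
D4: 1080 , 1440 , 1800 , 2160
D5: 360 , 360 , 360
Constant fifth difference = 360, so extend:
2160 + 360 = 2520;  7698 + 2520 = 10218;  21130 + 10218 = 31348;  49268 + 31348 = 80616;  102550 + 80616 = 183166
2520 + 360 = 2880;  10218 + 2880 = 13098;  31348 + 13098 = 44446;  80616 + 44446 = 125062;  183166 + 125062 = 308228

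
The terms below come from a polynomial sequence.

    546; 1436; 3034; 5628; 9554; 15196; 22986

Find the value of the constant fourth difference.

48

Δ: 890, 1598, 2594, 3926, 5642, 7790
Δ²: 708, 996, 1332, 1716, 2148
Δ³: 288, 336, 384, 432
Δ⁴: 48, 48, 48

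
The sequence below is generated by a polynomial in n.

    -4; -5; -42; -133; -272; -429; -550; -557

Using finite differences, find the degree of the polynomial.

4

D1: -1, -37, -91, -139, -157, -121, -7
D2: -36, -54, -48, -18, 36, 114
D3: -18, 6, 30, 54, 78
D4: 24, 24, 24, 24
The fourth differences are constant, so the polynomial has degree 4.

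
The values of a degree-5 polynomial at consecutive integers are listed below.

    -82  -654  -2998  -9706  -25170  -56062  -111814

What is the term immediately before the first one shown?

-10

-572  -2344  -6708  -15464  -30892  -55752
-1772  -4364  -8756  -15428  -24860
-2592  -4392  -6672  -9432
-1800  -2280  -2760
-480  -480
The fifth differences are constant at -480.
Work back: -1800 + 480 = -1320;  -2592 + 1320 = -1272;  -1772 + 1272 = -500;  -572 + 500 = -72;  -82 + 72 = -10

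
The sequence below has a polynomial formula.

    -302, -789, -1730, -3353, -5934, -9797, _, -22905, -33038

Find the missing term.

-15314

Using the first 6 terms:
First differences: -487  -941  -1623  -2581  -3863
Second differences: -454  -682  -958  -1282
Third differences: -228  -276  -324
Fourth differences: -48  -48
Constant fourth difference = -48.
Extend forward: -324 − 48 = -372;  -1282 − 372 = -1654;  -3863 − 1654 = -5517;  -9797 − 5517 = -15314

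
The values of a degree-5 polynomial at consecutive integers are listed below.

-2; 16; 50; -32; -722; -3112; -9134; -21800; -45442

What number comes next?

-85952

18, 34, -82, -690, -2390, -6022, -12666, -23642
16, -116, -608, -1700, -3632, -6644, -10976
-132, -492, -1092, -1932, -3012, -4332
-360, -600, -840, -1080, -1320
-240, -240, -240, -240
The fifth differences are constant (-240).
-1320 − 240 = -1560;  -4332 − 1560 = -5892;  -10976 − 5892 = -16868;  -23642 − 16868 = -40510;  -45442 − 40510 = -85952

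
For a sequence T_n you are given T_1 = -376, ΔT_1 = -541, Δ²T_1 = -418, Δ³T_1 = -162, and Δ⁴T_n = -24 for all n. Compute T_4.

-3415

Build the table forward from the leading diagonal:
D4: -24  -24  -24  -24
D3: -162  -186  -210  -234
D2: -418  -580  -766  -976
D1: -541  -959  -1539  -2305
T: -376  -917  -1876  -3415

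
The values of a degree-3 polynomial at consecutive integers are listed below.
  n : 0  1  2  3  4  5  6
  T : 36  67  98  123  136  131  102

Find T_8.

-52

Δ: 31 , 31 , 25 , 13 , -5 , -29
Δ²: 0 , -6 , -12 , -18 , -24
Δ³: -6 , -6 , -6 , -6
Constant third difference = -6, so extend:
-24 − 6 = -30;  -29 − 30 = -59;  102 − 59 = 43
-30 − 6 = -36;  -59 − 36 = -95;  43 − 95 = -52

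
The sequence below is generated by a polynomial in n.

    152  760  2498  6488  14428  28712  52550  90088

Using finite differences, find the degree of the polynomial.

608, 1738, 3990, 7940, 14284, 23838, 37538
1130, 2252, 3950, 6344, 9554, 13700
1122, 1698, 2394, 3210, 4146
576, 696, 816, 936
120, 120, 120
The fifth differences are constant, so the polynomial has degree 5.

5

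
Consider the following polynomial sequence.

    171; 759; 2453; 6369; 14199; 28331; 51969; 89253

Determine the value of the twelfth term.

497129

D1: 588 , 1694 , 3916 , 7830 , 14132 , 23638 , 37284
D2: 1106 , 2222 , 3914 , 6302 , 9506 , 13646
D3: 1116 , 1692 , 2388 , 3204 , 4140
D4: 576 , 696 , 816 , 936
D5: 120 , 120 , 120
Constant fifth difference = 120, so extend:
936 + 120 = 1056;  4140 + 1056 = 5196;  13646 + 5196 = 18842;  37284 + 18842 = 56126;  89253 + 56126 = 145379
1056 + 120 = 1176;  5196 + 1176 = 6372;  18842 + 6372 = 25214;  56126 + 25214 = 81340;  145379 + 81340 = 226719
1176 + 120 = 1296;  6372 + 1296 = 7668;  25214 + 7668 = 32882;  81340 + 32882 = 114222;  226719 + 114222 = 340941
1296 + 120 = 1416;  7668 + 1416 = 9084;  32882 + 9084 = 41966;  114222 + 41966 = 156188;  340941 + 156188 = 497129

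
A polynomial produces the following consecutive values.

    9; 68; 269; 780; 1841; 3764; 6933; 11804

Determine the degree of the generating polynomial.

4

D1: 59, 201, 511, 1061, 1923, 3169, 4871
D2: 142, 310, 550, 862, 1246, 1702
D3: 168, 240, 312, 384, 456
D4: 72, 72, 72, 72
The fourth differences are constant, so the polynomial has degree 4.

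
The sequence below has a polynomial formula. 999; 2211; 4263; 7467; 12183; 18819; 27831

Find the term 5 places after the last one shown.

127851

First differences: 1212, 2052, 3204, 4716, 6636, 9012
Second differences: 840, 1152, 1512, 1920, 2376
Third differences: 312, 360, 408, 456
Fourth differences: 48, 48, 48
Constant fourth difference = 48, so extend:
456 + 48 = 504;  2376 + 504 = 2880;  9012 + 2880 = 11892;  27831 + 11892 = 39723
504 + 48 = 552;  2880 + 552 = 3432;  11892 + 3432 = 15324;  39723 + 15324 = 55047
552 + 48 = 600;  3432 + 600 = 4032;  15324 + 4032 = 19356;  55047 + 19356 = 74403
600 + 48 = 648;  4032 + 648 = 4680;  19356 + 4680 = 24036;  74403 + 24036 = 98439
648 + 48 = 696;  4680 + 696 = 5376;  24036 + 5376 = 29412;  98439 + 29412 = 127851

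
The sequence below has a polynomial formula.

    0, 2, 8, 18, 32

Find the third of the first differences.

Δ: 2, 6, 10, 14
Δ²: 4, 4, 4

10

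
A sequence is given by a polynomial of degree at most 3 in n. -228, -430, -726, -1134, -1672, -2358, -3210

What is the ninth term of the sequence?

-5484

D1: -202, -296, -408, -538, -686, -852
D2: -94, -112, -130, -148, -166
D3: -18, -18, -18, -18
The third differences are constant (-18).
-166 − 18 = -184;  -852 − 184 = -1036;  -3210 − 1036 = -4246
-184 − 18 = -202;  -1036 − 202 = -1238;  -4246 − 1238 = -5484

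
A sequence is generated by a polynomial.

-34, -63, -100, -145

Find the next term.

-198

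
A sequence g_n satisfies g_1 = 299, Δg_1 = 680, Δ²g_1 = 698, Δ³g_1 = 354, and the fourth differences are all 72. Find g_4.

4787

Build the table forward from the leading diagonal:
D4: 72, 72, 72, 72
D3: 354, 426, 498, 570
D2: 698, 1052, 1478, 1976
D1: 680, 1378, 2430, 3908
g: 299, 979, 2357, 4787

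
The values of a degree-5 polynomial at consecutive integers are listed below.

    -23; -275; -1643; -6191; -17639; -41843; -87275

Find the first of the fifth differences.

Δ: -252, -1368, -4548, -11448, -24204, -45432
Δ²: -1116, -3180, -6900, -12756, -21228
Δ³: -2064, -3720, -5856, -8472
Δ⁴: -1656, -2136, -2616
Δ⁵: -480, -480

-480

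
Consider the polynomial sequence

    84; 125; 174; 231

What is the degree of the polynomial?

Δ: 41, 49, 57
Δ²: 8, 8
The second differences are constant, so the polynomial has degree 2.

2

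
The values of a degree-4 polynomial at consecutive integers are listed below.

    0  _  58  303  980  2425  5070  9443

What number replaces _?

Using the last 6 terms:
D1: 245  677  1445  2645  4373
D2: 432  768  1200  1728
D3: 336  432  528
D4: 96  96
Constant fourth difference = 96.
Extend backward: 336 − 96 = 240;  432 − 240 = 192;  245 − 192 = 53;  58 − 53 = 5

5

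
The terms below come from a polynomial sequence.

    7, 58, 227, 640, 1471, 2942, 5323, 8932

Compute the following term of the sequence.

14135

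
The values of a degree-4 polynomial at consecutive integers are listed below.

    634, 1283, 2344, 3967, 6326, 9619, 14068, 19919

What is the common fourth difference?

Δ: 649, 1061, 1623, 2359, 3293, 4449, 5851
Δ²: 412, 562, 736, 934, 1156, 1402
Δ³: 150, 174, 198, 222, 246
Δ⁴: 24, 24, 24, 24

24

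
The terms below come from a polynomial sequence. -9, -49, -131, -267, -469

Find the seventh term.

First differences: -40 , -82 , -136 , -202
Second differences: -42 , -54 , -66
Third differences: -12 , -12
Constant third difference = -12, so extend:
-66 − 12 = -78;  -202 − 78 = -280;  -469 − 280 = -749
-78 − 12 = -90;  -280 − 90 = -370;  -749 − 370 = -1119

-1119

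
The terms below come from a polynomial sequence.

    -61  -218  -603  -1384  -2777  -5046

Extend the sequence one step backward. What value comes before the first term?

-12

-157, -385, -781, -1393, -2269
-228, -396, -612, -876
-168, -216, -264
-48, -48
The fourth differences are constant at -48.
Work back: -168 + 48 = -120;  -228 + 120 = -108;  -157 + 108 = -49;  -61 + 49 = -12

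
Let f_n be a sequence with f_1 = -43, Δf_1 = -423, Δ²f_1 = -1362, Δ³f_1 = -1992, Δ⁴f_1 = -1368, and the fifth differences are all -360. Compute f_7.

-85531

Build the table forward from the leading diagonal:
Fifth differences: -360, -360, -360, -360, -360, -360, -360
Fourth differences: -1368, -1728, -2088, -2448, -2808, -3168, -3528
Third differences: -1992, -3360, -5088, -7176, -9624, -12432, -15600
Second differences: -1362, -3354, -6714, -11802, -18978, -28602, -41034
First differences: -423, -1785, -5139, -11853, -23655, -42633, -71235
f: -43, -466, -2251, -7390, -19243, -42898, -85531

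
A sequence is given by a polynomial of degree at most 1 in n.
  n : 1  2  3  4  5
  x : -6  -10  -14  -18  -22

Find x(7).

-30

D1: -4, -4, -4, -4
Constant first difference = -4, so extend:
-22 − 4 = -26
-26 − 4 = -30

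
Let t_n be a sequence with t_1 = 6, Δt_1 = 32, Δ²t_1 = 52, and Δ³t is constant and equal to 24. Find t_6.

926

Build the table forward from the leading diagonal:
Third differences: 24, 24, 24, 24, 24, 24
Second differences: 52, 76, 100, 124, 148, 172
First differences: 32, 84, 160, 260, 384, 532
t: 6, 38, 122, 282, 542, 926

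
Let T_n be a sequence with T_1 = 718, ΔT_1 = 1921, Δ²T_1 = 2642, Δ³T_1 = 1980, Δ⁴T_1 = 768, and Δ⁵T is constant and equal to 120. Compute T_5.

32942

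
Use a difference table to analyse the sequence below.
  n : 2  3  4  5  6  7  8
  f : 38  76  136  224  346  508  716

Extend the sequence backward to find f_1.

16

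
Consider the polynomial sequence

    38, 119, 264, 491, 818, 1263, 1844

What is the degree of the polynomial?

Δ: 81, 145, 227, 327, 445, 581
Δ²: 64, 82, 100, 118, 136
Δ³: 18, 18, 18, 18
The third differences are constant, so the polynomial has degree 3.

3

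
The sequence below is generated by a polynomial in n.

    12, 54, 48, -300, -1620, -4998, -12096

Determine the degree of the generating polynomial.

5

First differences: 42, -6, -348, -1320, -3378, -7098
Second differences: -48, -342, -972, -2058, -3720
Third differences: -294, -630, -1086, -1662
Fourth differences: -336, -456, -576
Fifth differences: -120, -120
The fifth differences are constant, so the polynomial has degree 5.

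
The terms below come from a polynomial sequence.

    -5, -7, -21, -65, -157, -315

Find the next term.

-557

-2  -14  -44  -92  -158
-12  -30  -48  -66
-18  -18  -18
The third differences are constant (-18).
-66 − 18 = -84;  -158 − 84 = -242;  -315 − 242 = -557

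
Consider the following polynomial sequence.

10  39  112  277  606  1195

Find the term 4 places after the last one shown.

First differences: 29  73  165  329  589
Second differences: 44  92  164  260
Third differences: 48  72  96
Fourth differences: 24  24
Constant fourth difference = 24, so extend:
96 + 24 = 120;  260 + 120 = 380;  589 + 380 = 969;  1195 + 969 = 2164
120 + 24 = 144;  380 + 144 = 524;  969 + 524 = 1493;  2164 + 1493 = 3657
144 + 24 = 168;  524 + 168 = 692;  1493 + 692 = 2185;  3657 + 2185 = 5842
168 + 24 = 192;  692 + 192 = 884;  2185 + 884 = 3069;  5842 + 3069 = 8911

8911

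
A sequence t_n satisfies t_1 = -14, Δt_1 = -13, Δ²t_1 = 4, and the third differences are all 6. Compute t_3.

-36

Build the table forward from the leading diagonal:
Δ³: 6  6  6
Δ²: 4  10  16
Δ: -13  -9  1
t: -14  -27  -36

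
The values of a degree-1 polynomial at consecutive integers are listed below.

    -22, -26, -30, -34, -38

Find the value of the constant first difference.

-4

First differences: -4, -4, -4, -4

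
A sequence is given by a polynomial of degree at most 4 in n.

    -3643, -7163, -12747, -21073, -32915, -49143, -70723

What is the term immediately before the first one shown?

First differences: -3520, -5584, -8326, -11842, -16228, -21580
Second differences: -2064, -2742, -3516, -4386, -5352
Third differences: -678, -774, -870, -966
Fourth differences: -96, -96, -96
The fourth differences are constant at -96.
Work back: -678 + 96 = -582;  -2064 + 582 = -1482;  -3520 + 1482 = -2038;  -3643 + 2038 = -1605

-1605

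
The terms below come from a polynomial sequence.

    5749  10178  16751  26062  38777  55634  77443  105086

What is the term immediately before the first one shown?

2942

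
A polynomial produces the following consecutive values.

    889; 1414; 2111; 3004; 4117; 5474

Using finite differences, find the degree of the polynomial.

3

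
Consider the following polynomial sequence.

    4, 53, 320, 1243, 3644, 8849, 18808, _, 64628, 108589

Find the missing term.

Using the first 7 terms:
49  267  923  2401  5205  9959
218  656  1478  2804  4754
438  822  1326  1950
384  504  624
120  120
Constant fifth difference = 120.
Extend forward: 624 + 120 = 744;  1950 + 744 = 2694;  4754 + 2694 = 7448;  9959 + 7448 = 17407;  18808 + 17407 = 36215

36215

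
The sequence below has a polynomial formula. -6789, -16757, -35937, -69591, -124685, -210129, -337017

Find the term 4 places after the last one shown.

-9968 , -19180 , -33654 , -55094 , -85444 , -126888
-9212 , -14474 , -21440 , -30350 , -41444
-5262 , -6966 , -8910 , -11094
-1704 , -1944 , -2184
-240 , -240
The fifth differences are constant (-240).
-2184 − 240 = -2424;  -11094 − 2424 = -13518;  -41444 − 13518 = -54962;  -126888 − 54962 = -181850;  -337017 − 181850 = -518867
-2424 − 240 = -2664;  -13518 − 2664 = -16182;  -54962 − 16182 = -71144;  -181850 − 71144 = -252994;  -518867 − 252994 = -771861
-2664 − 240 = -2904;  -16182 − 2904 = -19086;  -71144 − 19086 = -90230;  -252994 − 90230 = -343224;  -771861 − 343224 = -1115085
-2904 − 240 = -3144;  -19086 − 3144 = -22230;  -90230 − 22230 = -112460;  -343224 − 112460 = -455684;  -1115085 − 455684 = -1570769

-1570769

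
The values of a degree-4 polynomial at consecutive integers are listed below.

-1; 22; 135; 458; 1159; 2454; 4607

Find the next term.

23, 113, 323, 701, 1295, 2153
90, 210, 378, 594, 858
120, 168, 216, 264
48, 48, 48
Fourth differences constant at 48.
264 + 48 = 312;  858 + 312 = 1170;  2153 + 1170 = 3323;  4607 + 3323 = 7930

7930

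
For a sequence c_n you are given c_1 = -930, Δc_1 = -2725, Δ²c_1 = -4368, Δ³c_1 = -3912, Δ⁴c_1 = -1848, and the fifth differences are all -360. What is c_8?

-320893

Build the table forward from the leading diagonal:
D5: -360, -360, -360, -360, -360, -360, -360, -360
D4: -1848, -2208, -2568, -2928, -3288, -3648, -4008, -4368
D3: -3912, -5760, -7968, -10536, -13464, -16752, -20400, -24408
D2: -4368, -8280, -14040, -22008, -32544, -46008, -62760, -83160
D1: -2725, -7093, -15373, -29413, -51421, -83965, -129973, -192733
c: -930, -3655, -10748, -26121, -55534, -106955, -190920, -320893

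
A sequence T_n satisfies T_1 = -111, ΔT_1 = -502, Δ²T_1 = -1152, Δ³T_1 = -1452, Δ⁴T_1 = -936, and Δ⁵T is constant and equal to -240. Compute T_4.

-6525

Build the table forward from the leading diagonal:
Fifth differences: -240, -240, -240, -240
Fourth differences: -936, -1176, -1416, -1656
Third differences: -1452, -2388, -3564, -4980
Second differences: -1152, -2604, -4992, -8556
First differences: -502, -1654, -4258, -9250
T: -111, -613, -2267, -6525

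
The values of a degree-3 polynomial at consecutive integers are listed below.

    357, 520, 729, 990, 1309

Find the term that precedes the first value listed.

Δ: 163  209  261  319
Δ²: 46  52  58
Δ³: 6  6
The third differences are constant at 6.
Work back: 46 − 6 = 40;  163 − 40 = 123;  357 − 123 = 234

234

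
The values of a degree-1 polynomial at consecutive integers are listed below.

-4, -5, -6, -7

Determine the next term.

First differences: -1, -1, -1
Constant first difference = -1, so extend:
-7 − 1 = -8

-8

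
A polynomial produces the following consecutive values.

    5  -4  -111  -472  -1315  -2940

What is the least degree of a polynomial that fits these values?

D1: -9, -107, -361, -843, -1625
D2: -98, -254, -482, -782
D3: -156, -228, -300
D4: -72, -72
The fourth differences are constant, so the polynomial has degree 4.

4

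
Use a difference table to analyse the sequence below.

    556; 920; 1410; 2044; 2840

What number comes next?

3816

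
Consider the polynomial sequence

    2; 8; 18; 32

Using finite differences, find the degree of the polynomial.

Δ: 6, 10, 14
Δ²: 4, 4
The second differences are constant, so the polynomial has degree 2.

2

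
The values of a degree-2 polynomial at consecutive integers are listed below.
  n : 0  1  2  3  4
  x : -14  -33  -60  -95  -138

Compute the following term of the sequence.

-189

Δ: -19, -27, -35, -43
Δ²: -8, -8, -8
Constant second difference = -8, so extend:
-43 − 8 = -51;  -138 − 51 = -189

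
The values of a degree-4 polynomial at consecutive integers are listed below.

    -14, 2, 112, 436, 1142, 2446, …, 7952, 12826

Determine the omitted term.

4612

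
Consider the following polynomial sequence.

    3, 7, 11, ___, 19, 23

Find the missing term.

Using the first 3 terms:
Δ: 4, 4
Constant first difference = 4.
Extend forward: 11 + 4 = 15

15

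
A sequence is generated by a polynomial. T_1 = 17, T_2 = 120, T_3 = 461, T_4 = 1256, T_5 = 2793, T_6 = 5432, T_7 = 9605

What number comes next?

15816

103, 341, 795, 1537, 2639, 4173
238, 454, 742, 1102, 1534
216, 288, 360, 432
72, 72, 72
Constant fourth difference = 72, so extend:
432 + 72 = 504;  1534 + 504 = 2038;  4173 + 2038 = 6211;  9605 + 6211 = 15816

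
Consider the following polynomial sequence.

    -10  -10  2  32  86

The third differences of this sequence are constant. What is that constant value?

6

Δ: 0, 12, 30, 54
Δ²: 12, 18, 24
Δ³: 6, 6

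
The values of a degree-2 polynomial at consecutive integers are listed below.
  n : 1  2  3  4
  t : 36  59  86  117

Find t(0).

17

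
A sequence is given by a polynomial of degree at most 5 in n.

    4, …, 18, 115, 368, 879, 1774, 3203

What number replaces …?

-1

Using the last 6 terms:
97, 253, 511, 895, 1429
156, 258, 384, 534
102, 126, 150
24, 24
Constant fourth difference = 24.
Extend backward: 102 − 24 = 78;  156 − 78 = 78;  97 − 78 = 19;  18 − 19 = -1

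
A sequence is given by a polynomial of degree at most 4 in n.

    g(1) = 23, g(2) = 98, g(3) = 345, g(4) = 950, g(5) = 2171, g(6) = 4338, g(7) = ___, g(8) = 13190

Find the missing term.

Using the first 6 terms:
75, 247, 605, 1221, 2167
172, 358, 616, 946
186, 258, 330
72, 72
Constant fourth difference = 72.
Extend forward: 330 + 72 = 402;  946 + 402 = 1348;  2167 + 1348 = 3515;  4338 + 3515 = 7853

7853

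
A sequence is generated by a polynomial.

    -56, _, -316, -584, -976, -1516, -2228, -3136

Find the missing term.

Using the last 6 terms:
D1: -268  -392  -540  -712  -908
D2: -124  -148  -172  -196
D3: -24  -24  -24
Constant third difference = -24.
Extend backward: -124 + 24 = -100;  -268 + 100 = -168;  -316 + 168 = -148

-148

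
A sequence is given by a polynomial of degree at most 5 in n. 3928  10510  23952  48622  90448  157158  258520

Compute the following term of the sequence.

406582

First differences: 6582, 13442, 24670, 41826, 66710, 101362
Second differences: 6860, 11228, 17156, 24884, 34652
Third differences: 4368, 5928, 7728, 9768
Fourth differences: 1560, 1800, 2040
Fifth differences: 240, 240
Fifth differences constant at 240.
2040 + 240 = 2280;  9768 + 2280 = 12048;  34652 + 12048 = 46700;  101362 + 46700 = 148062;  258520 + 148062 = 406582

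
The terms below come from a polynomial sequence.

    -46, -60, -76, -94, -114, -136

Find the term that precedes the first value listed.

-34

D1: -14, -16, -18, -20, -22
D2: -2, -2, -2, -2
The second differences are constant at -2.
Work back: -14 + 2 = -12;  -46 + 12 = -34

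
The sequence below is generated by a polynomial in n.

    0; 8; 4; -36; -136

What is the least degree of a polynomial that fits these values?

3

8, -4, -40, -100
-12, -36, -60
-24, -24
The third differences are constant, so the polynomial has degree 3.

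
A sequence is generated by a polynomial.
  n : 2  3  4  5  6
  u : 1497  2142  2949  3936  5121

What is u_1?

996

First differences: 645  807  987  1185
Second differences: 162  180  198
Third differences: 18  18
The third differences are constant at 18.
Work back: 162 − 18 = 144;  645 − 144 = 501;  1497 − 501 = 996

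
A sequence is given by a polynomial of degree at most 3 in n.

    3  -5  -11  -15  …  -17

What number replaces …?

-17

Using the first 4 terms:
D1: -8, -6, -4
D2: 2, 2
Constant second difference = 2.
Extend forward: -4 + 2 = -2;  -15 − 2 = -17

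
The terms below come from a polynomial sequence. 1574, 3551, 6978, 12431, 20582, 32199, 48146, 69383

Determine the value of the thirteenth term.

D1: 1977, 3427, 5453, 8151, 11617, 15947, 21237
D2: 1450, 2026, 2698, 3466, 4330, 5290
D3: 576, 672, 768, 864, 960
D4: 96, 96, 96, 96
Fourth differences constant at 96.
960 + 96 = 1056;  5290 + 1056 = 6346;  21237 + 6346 = 27583;  69383 + 27583 = 96966
1056 + 96 = 1152;  6346 + 1152 = 7498;  27583 + 7498 = 35081;  96966 + 35081 = 132047
1152 + 96 = 1248;  7498 + 1248 = 8746;  35081 + 8746 = 43827;  132047 + 43827 = 175874
1248 + 96 = 1344;  8746 + 1344 = 10090;  43827 + 10090 = 53917;  175874 + 53917 = 229791
1344 + 96 = 1440;  10090 + 1440 = 11530;  53917 + 11530 = 65447;  229791 + 65447 = 295238

295238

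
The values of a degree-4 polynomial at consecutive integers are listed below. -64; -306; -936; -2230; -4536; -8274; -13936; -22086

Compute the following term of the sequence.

-33360

-242  -630  -1294  -2306  -3738  -5662  -8150
-388  -664  -1012  -1432  -1924  -2488
-276  -348  -420  -492  -564
-72  -72  -72  -72
Fourth differences constant at -72.
-564 − 72 = -636;  -2488 − 636 = -3124;  -8150 − 3124 = -11274;  -22086 − 11274 = -33360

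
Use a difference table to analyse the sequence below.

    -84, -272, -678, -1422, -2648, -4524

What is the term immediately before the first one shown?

Δ: -188  -406  -744  -1226  -1876
Δ²: -218  -338  -482  -650
Δ³: -120  -144  -168
Δ⁴: -24  -24
The fourth differences are constant at -24.
Work back: -120 + 24 = -96;  -218 + 96 = -122;  -188 + 122 = -66;  -84 + 66 = -18

-18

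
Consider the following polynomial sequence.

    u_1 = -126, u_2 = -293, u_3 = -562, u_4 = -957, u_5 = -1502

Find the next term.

D1: -167 , -269 , -395 , -545
D2: -102 , -126 , -150
D3: -24 , -24
The third differences are constant (-24).
-150 − 24 = -174;  -545 − 174 = -719;  -1502 − 719 = -2221

-2221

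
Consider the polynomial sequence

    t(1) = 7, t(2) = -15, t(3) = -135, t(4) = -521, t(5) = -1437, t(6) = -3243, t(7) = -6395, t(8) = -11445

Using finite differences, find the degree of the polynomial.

4

First differences: -22, -120, -386, -916, -1806, -3152, -5050
Second differences: -98, -266, -530, -890, -1346, -1898
Third differences: -168, -264, -360, -456, -552
Fourth differences: -96, -96, -96, -96
The fourth differences are constant, so the polynomial has degree 4.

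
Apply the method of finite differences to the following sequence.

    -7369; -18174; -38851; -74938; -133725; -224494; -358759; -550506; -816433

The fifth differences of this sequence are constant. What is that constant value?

-240

D1: -10805, -20677, -36087, -58787, -90769, -134265, -191747, -265927
D2: -9872, -15410, -22700, -31982, -43496, -57482, -74180
D3: -5538, -7290, -9282, -11514, -13986, -16698
D4: -1752, -1992, -2232, -2472, -2712
D5: -240, -240, -240, -240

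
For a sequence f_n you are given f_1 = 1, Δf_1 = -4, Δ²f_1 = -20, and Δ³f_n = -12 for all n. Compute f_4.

-83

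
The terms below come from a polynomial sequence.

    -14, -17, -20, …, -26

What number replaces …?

-23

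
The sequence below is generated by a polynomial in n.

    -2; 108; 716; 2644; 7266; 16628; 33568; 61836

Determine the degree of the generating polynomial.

5

110, 608, 1928, 4622, 9362, 16940, 28268
498, 1320, 2694, 4740, 7578, 11328
822, 1374, 2046, 2838, 3750
552, 672, 792, 912
120, 120, 120
The fifth differences are constant, so the polynomial has degree 5.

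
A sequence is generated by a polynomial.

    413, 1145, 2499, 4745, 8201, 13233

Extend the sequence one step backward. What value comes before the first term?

81

D1: 732  1354  2246  3456  5032
D2: 622  892  1210  1576
D3: 270  318  366
D4: 48  48
The fourth differences are constant at 48.
Work back: 270 − 48 = 222;  622 − 222 = 400;  732 − 400 = 332;  413 − 332 = 81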